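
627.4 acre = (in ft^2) 2.733e+07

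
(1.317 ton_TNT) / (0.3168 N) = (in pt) 4.931e+13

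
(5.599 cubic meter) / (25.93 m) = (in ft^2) 2.324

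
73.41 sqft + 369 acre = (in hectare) 149.3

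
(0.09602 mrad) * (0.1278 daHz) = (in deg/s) 0.007031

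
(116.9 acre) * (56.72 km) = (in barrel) 1.688e+11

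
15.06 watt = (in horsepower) 0.0202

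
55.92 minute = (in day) 0.03883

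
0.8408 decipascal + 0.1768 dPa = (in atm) 1.004e-06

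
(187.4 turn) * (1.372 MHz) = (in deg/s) 9.256e+10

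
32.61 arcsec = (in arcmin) 0.5435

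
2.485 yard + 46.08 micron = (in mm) 2272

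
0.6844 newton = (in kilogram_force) 0.06979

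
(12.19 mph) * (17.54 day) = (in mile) 5132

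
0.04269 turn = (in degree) 15.37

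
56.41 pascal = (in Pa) 56.41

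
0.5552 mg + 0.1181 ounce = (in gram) 3.349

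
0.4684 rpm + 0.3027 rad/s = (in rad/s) 0.3518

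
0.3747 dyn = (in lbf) 8.424e-07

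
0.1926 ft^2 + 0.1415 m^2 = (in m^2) 0.1594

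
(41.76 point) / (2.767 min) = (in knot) 0.0001725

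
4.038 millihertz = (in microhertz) 4038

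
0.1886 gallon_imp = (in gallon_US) 0.2265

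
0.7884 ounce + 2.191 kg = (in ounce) 78.07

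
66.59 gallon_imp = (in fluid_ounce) 1.024e+04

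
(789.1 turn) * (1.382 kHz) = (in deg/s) 3.926e+08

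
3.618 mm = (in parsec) 1.173e-19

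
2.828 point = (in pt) 2.828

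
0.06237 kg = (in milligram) 6.237e+04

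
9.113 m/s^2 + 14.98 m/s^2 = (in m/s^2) 24.09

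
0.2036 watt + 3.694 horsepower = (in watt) 2755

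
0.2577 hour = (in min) 15.46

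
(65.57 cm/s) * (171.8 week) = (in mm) 6.813e+10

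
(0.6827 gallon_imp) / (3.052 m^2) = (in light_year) 1.075e-19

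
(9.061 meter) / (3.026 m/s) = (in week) 4.951e-06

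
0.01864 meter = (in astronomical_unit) 1.246e-13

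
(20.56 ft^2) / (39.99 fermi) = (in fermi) 4.776e+28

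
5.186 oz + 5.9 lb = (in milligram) 2.823e+06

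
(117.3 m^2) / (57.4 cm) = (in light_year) 2.16e-14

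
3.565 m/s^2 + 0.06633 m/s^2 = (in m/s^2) 3.631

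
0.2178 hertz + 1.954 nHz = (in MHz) 2.178e-07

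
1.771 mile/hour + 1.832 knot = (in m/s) 1.734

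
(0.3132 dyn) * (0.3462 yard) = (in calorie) 2.37e-07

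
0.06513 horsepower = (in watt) 48.57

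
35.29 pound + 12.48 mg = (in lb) 35.29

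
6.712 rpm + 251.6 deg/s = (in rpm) 48.65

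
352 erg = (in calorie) 8.413e-06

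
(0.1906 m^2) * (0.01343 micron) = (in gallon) 6.762e-07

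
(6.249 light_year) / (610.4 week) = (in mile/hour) 3.582e+08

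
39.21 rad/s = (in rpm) 374.4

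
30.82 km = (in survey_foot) 1.011e+05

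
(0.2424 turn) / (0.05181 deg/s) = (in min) 28.07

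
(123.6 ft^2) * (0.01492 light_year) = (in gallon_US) 4.282e+17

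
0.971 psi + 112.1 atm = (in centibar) 1.137e+04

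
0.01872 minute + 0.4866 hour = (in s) 1753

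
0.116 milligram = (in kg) 1.16e-07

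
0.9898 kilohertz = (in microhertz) 9.898e+08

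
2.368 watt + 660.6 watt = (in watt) 663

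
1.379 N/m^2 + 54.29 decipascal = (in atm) 6.719e-05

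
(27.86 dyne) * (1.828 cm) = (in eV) 3.179e+13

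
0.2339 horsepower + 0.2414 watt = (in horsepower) 0.2342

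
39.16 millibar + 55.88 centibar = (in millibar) 598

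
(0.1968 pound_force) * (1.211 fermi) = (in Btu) 1.005e-18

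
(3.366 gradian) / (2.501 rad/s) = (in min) 0.0003523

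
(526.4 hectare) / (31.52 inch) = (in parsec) 2.131e-10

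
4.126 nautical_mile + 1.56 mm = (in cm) 7.641e+05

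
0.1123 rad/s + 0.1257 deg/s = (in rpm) 1.093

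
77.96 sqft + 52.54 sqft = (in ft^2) 130.5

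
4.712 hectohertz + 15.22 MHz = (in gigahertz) 0.01522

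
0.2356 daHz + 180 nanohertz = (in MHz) 2.356e-06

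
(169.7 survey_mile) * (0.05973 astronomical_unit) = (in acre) 6.03e+11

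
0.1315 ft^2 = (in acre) 3.019e-06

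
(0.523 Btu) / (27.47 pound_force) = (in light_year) 4.773e-16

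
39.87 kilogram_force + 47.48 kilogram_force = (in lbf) 192.6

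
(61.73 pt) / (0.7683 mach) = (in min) 1.387e-06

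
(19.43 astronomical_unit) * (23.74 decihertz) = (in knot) 1.341e+13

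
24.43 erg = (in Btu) 2.316e-09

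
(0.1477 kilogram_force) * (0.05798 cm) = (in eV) 5.242e+15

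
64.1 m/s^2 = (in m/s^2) 64.1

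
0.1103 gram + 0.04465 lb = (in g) 20.36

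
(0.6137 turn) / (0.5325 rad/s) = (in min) 0.1207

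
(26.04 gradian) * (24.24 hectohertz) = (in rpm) 9468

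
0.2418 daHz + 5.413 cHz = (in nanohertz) 2.472e+09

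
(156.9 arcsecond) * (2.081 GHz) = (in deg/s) 9.07e+07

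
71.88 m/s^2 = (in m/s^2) 71.88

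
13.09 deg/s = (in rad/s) 0.2285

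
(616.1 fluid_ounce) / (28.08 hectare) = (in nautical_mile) 3.504e-11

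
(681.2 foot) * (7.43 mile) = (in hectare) 248.3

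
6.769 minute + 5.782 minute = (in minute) 12.55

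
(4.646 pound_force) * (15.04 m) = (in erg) 3.108e+09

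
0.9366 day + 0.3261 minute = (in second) 8.094e+04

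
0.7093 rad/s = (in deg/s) 40.64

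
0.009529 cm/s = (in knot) 0.0001852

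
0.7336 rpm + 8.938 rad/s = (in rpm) 86.09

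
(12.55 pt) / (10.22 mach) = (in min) 2.12e-08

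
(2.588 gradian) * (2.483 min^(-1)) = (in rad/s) 0.001682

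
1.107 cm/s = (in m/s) 0.01107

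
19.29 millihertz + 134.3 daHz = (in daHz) 134.3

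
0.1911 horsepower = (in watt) 142.5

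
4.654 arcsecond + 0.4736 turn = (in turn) 0.4736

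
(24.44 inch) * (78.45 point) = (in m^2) 0.01718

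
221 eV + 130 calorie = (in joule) 543.9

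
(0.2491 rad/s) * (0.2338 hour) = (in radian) 209.7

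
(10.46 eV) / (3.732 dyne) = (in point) 1.273e-10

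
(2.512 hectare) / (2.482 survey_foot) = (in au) 2.22e-07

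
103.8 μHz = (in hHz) 1.038e-06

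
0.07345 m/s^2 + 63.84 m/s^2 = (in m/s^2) 63.91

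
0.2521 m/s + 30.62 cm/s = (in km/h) 2.01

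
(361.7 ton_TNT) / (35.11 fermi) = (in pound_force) 9.69e+24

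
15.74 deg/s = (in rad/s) 0.2747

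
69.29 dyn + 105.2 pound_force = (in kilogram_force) 47.72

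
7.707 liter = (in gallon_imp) 1.695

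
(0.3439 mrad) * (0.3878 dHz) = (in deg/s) 0.0007641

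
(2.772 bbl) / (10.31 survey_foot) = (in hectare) 1.402e-05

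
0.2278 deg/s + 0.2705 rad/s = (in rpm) 2.621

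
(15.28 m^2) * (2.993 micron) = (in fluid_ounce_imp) 1.61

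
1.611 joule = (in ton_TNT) 3.85e-10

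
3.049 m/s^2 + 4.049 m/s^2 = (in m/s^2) 7.098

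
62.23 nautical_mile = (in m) 1.152e+05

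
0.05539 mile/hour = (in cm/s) 2.476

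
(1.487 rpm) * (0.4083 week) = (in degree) 2.203e+06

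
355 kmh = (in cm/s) 9861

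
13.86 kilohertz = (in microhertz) 1.386e+10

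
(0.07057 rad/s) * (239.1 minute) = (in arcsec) 2.088e+08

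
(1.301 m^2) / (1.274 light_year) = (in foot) 3.541e-16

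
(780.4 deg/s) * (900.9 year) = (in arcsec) 7.982e+16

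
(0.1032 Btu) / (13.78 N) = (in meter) 7.901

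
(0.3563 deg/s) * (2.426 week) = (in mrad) 9.124e+06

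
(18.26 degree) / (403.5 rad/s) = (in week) 1.306e-09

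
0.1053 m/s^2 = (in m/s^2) 0.1053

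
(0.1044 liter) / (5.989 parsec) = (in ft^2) 6.081e-21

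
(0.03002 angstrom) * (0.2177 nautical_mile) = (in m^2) 1.21e-09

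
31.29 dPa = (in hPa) 0.03129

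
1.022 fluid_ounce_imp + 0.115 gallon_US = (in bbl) 0.002921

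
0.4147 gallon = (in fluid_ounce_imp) 55.25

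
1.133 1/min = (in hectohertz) 0.0001888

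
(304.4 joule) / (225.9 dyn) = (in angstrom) 1.347e+15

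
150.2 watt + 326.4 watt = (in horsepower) 0.6391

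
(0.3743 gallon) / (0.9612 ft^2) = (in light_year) 1.677e-18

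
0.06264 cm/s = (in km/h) 0.002255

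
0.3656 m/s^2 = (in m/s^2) 0.3656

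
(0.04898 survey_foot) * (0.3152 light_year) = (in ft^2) 4.792e+14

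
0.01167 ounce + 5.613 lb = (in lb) 5.614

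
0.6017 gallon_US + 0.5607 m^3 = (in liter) 563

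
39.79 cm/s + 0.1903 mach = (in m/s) 65.2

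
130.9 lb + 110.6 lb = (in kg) 109.5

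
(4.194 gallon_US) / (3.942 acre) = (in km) 9.952e-10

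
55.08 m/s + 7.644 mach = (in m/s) 2658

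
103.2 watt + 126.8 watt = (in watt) 230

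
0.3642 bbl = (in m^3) 0.0579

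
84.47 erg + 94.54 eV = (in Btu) 8.006e-09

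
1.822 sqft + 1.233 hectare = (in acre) 3.047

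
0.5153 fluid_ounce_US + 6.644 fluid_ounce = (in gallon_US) 0.05593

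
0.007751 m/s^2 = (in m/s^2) 0.007751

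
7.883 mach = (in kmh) 9663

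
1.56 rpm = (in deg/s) 9.36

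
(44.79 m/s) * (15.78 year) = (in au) 0.149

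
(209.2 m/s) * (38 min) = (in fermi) 4.77e+20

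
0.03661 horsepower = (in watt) 27.3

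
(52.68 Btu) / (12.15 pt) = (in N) 1.297e+07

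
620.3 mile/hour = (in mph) 620.3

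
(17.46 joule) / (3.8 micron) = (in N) 4.595e+06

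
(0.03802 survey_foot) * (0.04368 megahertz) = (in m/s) 506.2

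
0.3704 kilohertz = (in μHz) 3.704e+08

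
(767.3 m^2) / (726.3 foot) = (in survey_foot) 11.37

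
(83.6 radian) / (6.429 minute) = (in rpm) 2.07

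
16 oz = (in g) 453.6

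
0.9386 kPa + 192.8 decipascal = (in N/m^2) 957.9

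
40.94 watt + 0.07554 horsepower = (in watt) 97.27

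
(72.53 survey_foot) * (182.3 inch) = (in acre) 0.0253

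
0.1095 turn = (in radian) 0.688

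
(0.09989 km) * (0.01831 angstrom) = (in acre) 4.52e-14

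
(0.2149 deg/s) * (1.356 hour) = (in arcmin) 6.294e+04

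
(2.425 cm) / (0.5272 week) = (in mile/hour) 1.701e-07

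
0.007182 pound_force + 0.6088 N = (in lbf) 0.144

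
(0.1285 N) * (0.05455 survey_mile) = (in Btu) 0.01069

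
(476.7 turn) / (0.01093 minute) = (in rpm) 4.361e+04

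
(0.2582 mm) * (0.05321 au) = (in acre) 507.9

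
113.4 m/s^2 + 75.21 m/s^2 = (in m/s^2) 188.6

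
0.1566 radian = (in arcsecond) 3.23e+04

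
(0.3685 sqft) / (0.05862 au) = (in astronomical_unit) 2.61e-23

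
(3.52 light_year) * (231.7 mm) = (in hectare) 7.716e+11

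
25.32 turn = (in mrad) 1.591e+05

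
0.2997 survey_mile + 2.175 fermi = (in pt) 1.367e+06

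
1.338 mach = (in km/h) 1640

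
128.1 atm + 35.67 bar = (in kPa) 1.655e+04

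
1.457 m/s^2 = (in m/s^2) 1.457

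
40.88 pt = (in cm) 1.442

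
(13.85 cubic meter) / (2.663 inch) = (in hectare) 0.02048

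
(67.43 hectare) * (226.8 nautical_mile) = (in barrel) 1.781e+12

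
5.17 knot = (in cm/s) 266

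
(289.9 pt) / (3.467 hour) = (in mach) 2.406e-08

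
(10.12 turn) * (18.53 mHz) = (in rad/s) 1.178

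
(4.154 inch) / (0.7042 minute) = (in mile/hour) 0.005586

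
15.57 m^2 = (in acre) 0.003847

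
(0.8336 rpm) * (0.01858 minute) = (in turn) 0.01549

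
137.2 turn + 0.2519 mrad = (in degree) 4.939e+04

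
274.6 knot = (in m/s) 141.3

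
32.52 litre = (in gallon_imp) 7.153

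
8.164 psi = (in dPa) 5.629e+05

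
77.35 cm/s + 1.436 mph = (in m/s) 1.415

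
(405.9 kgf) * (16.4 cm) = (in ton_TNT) 1.56e-07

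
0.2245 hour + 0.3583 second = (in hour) 0.2246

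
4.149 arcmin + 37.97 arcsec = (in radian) 0.001391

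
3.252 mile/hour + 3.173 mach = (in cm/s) 1.082e+05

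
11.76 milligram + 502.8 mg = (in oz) 0.01815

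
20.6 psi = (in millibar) 1420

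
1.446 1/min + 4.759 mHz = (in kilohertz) 2.886e-05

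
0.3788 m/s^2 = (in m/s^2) 0.3788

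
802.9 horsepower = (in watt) 5.987e+05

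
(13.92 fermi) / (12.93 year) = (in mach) 1.003e-25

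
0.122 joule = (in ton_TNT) 2.916e-11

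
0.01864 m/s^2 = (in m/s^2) 0.01864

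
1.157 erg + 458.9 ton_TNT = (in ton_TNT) 458.9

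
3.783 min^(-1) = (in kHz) 6.305e-05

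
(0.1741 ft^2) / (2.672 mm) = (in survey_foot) 19.86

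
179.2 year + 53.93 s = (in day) 6.541e+04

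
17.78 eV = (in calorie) 6.808e-19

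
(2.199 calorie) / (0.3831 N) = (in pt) 6.808e+04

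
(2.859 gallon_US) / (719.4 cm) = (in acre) 3.717e-07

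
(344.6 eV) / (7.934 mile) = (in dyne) 4.324e-16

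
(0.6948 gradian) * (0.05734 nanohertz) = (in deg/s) 3.586e-11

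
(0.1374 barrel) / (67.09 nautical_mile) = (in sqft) 1.892e-06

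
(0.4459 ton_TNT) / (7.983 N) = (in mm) 2.337e+11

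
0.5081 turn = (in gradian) 203.2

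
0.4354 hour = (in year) 4.97e-05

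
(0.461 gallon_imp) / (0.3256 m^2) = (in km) 6.437e-06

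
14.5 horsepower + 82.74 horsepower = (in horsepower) 97.24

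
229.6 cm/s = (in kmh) 8.266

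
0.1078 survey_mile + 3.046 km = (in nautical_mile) 1.738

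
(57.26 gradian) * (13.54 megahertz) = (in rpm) 1.163e+08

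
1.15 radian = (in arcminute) 3953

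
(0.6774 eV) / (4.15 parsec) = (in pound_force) 1.905e-37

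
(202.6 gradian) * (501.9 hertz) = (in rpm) 1.525e+04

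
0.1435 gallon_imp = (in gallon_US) 0.1723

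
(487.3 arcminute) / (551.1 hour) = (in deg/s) 4.094e-06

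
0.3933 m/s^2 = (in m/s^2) 0.3933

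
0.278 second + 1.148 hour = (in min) 68.88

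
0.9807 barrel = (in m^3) 0.1559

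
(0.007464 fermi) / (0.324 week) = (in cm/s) 3.809e-21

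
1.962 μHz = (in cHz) 0.0001962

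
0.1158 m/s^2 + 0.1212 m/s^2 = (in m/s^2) 0.237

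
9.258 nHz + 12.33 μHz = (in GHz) 1.234e-14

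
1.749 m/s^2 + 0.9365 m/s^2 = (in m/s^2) 2.686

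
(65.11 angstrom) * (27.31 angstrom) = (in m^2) 1.778e-17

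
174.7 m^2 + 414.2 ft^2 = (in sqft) 2295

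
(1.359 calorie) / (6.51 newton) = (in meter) 0.8734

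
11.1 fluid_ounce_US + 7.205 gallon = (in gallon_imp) 6.072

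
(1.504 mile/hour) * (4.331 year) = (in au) 0.0006139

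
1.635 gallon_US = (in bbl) 0.03893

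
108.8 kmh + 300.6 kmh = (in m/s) 113.7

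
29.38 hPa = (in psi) 0.4261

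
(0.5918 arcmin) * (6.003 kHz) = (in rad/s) 1.033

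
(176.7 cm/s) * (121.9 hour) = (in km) 775.4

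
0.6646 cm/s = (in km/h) 0.02393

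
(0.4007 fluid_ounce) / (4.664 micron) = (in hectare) 0.0002541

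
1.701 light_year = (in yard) 1.76e+16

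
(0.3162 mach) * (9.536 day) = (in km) 8.871e+04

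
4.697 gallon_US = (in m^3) 0.01778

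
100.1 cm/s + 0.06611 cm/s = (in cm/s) 100.2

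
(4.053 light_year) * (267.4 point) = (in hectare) 3.617e+11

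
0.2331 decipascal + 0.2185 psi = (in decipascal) 1.507e+04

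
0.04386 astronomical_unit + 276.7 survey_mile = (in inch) 2.583e+11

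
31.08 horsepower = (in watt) 2.318e+04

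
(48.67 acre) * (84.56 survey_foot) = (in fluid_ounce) 1.717e+11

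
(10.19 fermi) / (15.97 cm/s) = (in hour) 1.772e-17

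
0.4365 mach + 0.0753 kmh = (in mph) 332.5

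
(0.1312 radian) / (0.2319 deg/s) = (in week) 5.36e-05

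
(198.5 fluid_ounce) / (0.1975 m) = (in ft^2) 0.3199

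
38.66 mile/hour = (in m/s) 17.28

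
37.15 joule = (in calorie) 8.879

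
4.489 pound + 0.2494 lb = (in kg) 2.149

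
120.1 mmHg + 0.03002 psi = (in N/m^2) 1.622e+04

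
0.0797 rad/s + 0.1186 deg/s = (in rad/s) 0.08177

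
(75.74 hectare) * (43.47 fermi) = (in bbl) 2.071e-07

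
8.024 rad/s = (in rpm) 76.62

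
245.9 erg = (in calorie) 5.877e-06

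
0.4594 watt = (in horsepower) 0.0006161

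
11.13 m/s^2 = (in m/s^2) 11.13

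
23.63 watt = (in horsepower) 0.03169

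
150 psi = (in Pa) 1.034e+06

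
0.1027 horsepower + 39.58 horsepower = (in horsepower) 39.68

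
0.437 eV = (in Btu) 6.636e-23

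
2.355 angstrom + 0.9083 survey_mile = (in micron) 1.462e+09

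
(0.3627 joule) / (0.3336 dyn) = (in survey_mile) 67.56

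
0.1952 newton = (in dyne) 1.952e+04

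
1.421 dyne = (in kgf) 1.449e-06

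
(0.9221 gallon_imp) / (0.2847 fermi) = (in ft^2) 1.585e+14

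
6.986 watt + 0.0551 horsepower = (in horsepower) 0.06447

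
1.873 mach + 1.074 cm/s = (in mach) 1.873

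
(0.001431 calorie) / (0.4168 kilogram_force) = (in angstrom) 1.465e+07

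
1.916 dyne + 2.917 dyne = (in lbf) 1.087e-05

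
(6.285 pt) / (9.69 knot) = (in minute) 7.413e-06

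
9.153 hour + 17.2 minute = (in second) 3.398e+04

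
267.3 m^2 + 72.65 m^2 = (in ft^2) 3659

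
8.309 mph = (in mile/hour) 8.309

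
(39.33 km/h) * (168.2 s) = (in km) 1.838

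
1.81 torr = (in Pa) 241.3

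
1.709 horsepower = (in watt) 1274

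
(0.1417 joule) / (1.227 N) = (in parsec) 3.743e-18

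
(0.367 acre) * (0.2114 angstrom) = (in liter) 3.14e-05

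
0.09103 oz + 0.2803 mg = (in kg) 0.002581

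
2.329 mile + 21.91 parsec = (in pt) 1.916e+21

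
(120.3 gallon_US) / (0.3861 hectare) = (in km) 1.179e-07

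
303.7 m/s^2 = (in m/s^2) 303.7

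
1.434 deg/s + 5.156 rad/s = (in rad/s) 5.181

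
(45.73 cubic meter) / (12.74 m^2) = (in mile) 0.00223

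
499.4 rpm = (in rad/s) 52.3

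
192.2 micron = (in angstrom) 1.922e+06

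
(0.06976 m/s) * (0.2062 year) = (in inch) 1.786e+07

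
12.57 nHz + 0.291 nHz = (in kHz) 1.286e-11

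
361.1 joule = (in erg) 3.611e+09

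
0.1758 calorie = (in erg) 7.355e+06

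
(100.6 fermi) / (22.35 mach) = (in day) 1.53e-22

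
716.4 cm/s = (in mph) 16.03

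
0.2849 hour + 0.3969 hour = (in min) 40.91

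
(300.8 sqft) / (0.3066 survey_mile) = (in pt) 160.5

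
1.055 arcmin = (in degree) 0.01758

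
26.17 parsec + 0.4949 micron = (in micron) 8.075e+23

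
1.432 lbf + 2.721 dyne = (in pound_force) 1.432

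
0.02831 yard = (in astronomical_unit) 1.73e-13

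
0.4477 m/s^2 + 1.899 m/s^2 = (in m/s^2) 2.347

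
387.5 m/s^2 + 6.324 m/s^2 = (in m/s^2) 393.8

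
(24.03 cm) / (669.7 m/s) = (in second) 0.0003588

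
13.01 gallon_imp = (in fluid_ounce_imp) 2082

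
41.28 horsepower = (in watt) 3.078e+04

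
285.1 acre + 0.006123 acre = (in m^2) 1.154e+06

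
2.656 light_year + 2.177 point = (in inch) 9.893e+17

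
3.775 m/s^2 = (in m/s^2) 3.775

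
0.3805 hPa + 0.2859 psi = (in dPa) 2.009e+04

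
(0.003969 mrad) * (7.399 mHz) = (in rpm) 2.804e-07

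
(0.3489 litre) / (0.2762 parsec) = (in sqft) 4.407e-19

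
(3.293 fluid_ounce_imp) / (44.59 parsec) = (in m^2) 6.8e-23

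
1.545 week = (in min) 1.557e+04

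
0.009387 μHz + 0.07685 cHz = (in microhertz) 768.5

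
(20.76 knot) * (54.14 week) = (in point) 9.913e+11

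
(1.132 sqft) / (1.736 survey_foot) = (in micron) 1.988e+05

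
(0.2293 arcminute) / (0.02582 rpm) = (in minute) 0.0004111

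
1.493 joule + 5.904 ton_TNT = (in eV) 1.542e+29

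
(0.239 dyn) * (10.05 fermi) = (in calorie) 5.741e-21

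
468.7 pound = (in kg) 212.6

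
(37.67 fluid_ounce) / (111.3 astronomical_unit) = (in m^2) 6.691e-17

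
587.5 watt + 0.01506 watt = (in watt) 587.5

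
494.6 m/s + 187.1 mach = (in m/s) 6.42e+04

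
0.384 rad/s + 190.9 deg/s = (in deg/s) 212.9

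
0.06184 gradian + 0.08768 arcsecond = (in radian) 0.0009718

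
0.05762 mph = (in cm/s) 2.576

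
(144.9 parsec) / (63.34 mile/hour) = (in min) 2.632e+15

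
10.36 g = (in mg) 1.036e+04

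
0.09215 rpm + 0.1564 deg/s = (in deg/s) 0.7093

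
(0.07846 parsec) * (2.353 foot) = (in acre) 4.291e+11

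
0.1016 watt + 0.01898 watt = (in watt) 0.1206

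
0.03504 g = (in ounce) 0.001236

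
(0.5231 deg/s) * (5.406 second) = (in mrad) 49.36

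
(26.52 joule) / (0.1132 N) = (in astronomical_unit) 1.566e-09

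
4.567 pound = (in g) 2072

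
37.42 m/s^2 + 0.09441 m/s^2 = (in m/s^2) 37.51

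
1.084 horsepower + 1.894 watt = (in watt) 810.2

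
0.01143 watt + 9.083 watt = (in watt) 9.094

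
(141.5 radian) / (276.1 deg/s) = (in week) 4.855e-05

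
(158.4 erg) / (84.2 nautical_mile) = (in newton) 1.016e-10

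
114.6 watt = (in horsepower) 0.1537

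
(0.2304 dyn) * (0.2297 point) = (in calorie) 4.462e-11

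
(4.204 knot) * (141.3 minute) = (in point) 5.197e+07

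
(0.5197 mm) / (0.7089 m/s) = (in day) 8.485e-09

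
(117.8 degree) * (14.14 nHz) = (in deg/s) 1.666e-06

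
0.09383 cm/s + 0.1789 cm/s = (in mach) 8.01e-06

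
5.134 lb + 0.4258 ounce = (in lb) 5.161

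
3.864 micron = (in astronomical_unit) 2.583e-17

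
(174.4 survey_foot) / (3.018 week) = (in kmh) 0.0001048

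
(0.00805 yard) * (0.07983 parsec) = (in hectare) 1.813e+09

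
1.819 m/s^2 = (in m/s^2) 1.819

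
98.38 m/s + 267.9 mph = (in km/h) 785.3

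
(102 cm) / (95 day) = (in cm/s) 1.243e-05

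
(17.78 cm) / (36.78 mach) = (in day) 1.643e-10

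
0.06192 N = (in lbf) 0.01392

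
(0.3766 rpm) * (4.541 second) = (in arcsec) 3.694e+04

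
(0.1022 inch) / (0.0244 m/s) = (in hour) 2.955e-05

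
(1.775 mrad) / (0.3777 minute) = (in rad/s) 7.832e-05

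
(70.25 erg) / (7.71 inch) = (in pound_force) 8.064e-06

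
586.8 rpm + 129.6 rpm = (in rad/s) 75.02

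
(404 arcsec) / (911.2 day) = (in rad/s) 2.488e-11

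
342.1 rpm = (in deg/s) 2053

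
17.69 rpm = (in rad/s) 1.852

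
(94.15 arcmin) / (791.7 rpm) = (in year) 1.047e-11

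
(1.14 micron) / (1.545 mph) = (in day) 1.91e-11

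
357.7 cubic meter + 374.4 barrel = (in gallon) 1.102e+05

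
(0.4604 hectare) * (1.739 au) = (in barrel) 7.534e+15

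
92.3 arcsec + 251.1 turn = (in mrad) 1.578e+06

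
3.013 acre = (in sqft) 1.312e+05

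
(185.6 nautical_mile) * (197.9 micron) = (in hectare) 0.006802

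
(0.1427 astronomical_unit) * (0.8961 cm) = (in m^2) 1.913e+08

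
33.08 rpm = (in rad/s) 3.464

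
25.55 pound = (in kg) 11.59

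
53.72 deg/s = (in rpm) 8.953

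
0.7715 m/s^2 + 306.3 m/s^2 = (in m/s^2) 307.1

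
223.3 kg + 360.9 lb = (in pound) 853.2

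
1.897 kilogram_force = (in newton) 18.6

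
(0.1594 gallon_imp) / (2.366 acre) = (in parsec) 2.453e-24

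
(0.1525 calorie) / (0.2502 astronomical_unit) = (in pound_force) 3.832e-12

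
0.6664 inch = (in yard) 0.01851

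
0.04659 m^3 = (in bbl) 0.293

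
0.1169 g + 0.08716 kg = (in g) 87.28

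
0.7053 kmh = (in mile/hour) 0.4383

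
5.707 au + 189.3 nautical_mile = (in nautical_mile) 4.61e+08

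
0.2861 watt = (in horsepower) 0.0003837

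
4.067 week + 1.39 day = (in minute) 4.3e+04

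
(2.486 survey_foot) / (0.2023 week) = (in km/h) 2.23e-05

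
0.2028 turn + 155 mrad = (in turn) 0.2275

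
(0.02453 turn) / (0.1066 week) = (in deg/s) 0.000137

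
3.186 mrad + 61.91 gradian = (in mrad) 975.7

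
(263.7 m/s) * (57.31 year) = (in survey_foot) 1.564e+12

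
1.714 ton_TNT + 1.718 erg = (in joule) 7.171e+09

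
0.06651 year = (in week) 3.468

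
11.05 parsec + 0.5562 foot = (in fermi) 3.41e+32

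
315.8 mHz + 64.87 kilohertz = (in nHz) 6.487e+13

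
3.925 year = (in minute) 2.063e+06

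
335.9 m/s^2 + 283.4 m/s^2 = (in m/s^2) 619.3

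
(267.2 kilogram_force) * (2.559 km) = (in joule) 6.705e+06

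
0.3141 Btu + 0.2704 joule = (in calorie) 79.27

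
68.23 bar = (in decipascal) 6.823e+07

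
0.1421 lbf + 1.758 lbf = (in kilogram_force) 0.8619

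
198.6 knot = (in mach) 0.3001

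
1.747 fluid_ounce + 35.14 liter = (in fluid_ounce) 1190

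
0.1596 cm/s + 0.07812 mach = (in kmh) 95.77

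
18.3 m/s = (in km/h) 65.88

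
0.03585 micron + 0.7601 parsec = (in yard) 2.565e+16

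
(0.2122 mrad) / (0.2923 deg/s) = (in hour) 1.155e-05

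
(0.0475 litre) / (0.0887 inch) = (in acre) 5.21e-06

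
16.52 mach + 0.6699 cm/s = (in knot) 1.093e+04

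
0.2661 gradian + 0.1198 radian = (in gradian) 7.893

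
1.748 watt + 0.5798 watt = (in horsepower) 0.003122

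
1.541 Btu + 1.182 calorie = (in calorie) 389.8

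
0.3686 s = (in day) 4.266e-06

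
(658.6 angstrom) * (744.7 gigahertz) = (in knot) 9.534e+04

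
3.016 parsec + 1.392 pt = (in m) 9.306e+16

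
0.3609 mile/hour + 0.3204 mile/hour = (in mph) 0.6813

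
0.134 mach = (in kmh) 164.3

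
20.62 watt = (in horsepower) 0.02765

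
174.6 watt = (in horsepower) 0.2341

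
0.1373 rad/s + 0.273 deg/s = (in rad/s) 0.1421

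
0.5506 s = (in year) 1.746e-08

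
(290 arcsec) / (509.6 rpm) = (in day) 3.049e-10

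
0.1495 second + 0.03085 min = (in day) 2.315e-05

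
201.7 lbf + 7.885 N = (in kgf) 92.29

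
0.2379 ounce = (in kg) 0.006744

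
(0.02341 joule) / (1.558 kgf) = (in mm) 1.532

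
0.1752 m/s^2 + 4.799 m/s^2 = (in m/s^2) 4.974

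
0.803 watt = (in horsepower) 0.001077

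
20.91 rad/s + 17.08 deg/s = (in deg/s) 1215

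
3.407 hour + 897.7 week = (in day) 6284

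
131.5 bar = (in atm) 129.8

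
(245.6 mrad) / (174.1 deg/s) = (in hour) 2.245e-05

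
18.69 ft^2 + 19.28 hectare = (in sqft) 2.075e+06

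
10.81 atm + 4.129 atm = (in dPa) 1.514e+07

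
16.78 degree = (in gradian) 18.64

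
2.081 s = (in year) 6.599e-08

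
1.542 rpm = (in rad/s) 0.1615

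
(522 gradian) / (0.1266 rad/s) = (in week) 0.0001071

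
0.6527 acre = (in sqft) 2.843e+04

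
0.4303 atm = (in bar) 0.436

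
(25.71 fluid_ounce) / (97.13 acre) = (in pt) 5.483e-06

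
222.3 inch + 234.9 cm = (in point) 2.266e+04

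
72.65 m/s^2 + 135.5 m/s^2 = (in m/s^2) 208.2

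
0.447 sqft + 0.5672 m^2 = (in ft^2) 6.552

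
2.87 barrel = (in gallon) 120.5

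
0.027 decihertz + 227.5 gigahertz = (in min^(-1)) 1.365e+13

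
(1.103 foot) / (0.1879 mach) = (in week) 8.688e-09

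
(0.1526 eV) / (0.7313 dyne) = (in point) 9.477e-12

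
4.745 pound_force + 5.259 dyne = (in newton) 21.11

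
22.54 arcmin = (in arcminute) 22.54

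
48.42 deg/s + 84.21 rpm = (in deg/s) 553.7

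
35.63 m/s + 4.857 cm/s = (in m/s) 35.68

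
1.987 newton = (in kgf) 0.2026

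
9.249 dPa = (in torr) 0.006937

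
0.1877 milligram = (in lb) 4.138e-07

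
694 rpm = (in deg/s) 4164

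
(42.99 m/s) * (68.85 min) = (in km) 177.6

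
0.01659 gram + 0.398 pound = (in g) 180.5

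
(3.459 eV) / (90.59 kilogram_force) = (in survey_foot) 2.047e-21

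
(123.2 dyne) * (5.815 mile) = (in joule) 11.53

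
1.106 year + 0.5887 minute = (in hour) 9689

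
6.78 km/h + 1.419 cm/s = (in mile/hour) 4.245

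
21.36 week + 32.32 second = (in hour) 3588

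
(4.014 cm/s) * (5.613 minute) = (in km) 0.01352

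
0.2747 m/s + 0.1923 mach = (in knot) 127.8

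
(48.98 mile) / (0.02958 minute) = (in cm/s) 4.441e+06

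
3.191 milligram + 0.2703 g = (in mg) 273.5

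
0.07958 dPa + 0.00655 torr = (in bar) 8.812e-06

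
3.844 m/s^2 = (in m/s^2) 3.844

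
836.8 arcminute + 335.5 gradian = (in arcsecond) 1.137e+06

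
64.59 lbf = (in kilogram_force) 29.3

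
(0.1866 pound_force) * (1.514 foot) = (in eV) 2.391e+18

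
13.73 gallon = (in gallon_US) 13.73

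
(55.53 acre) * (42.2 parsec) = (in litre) 2.926e+26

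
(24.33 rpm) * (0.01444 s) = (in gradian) 2.342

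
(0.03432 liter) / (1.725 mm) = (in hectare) 1.99e-06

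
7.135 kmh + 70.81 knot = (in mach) 0.1128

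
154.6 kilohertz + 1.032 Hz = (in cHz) 1.546e+07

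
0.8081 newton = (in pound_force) 0.1817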